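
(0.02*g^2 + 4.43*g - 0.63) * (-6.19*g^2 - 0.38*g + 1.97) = -0.1238*g^4 - 27.4293*g^3 + 2.2557*g^2 + 8.9665*g - 1.2411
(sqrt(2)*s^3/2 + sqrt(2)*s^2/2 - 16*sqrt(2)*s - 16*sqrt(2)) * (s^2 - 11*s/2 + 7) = sqrt(2)*s^5/2 - 9*sqrt(2)*s^4/4 - 61*sqrt(2)*s^3/4 + 151*sqrt(2)*s^2/2 - 24*sqrt(2)*s - 112*sqrt(2)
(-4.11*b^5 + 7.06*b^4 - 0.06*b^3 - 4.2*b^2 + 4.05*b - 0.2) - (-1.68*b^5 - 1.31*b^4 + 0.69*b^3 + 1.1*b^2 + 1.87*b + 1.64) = -2.43*b^5 + 8.37*b^4 - 0.75*b^3 - 5.3*b^2 + 2.18*b - 1.84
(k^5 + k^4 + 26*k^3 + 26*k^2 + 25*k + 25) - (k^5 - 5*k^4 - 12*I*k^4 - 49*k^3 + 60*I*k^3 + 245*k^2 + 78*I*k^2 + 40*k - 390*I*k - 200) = 6*k^4 + 12*I*k^4 + 75*k^3 - 60*I*k^3 - 219*k^2 - 78*I*k^2 - 15*k + 390*I*k + 225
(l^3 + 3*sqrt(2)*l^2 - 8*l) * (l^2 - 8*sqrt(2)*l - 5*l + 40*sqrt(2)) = l^5 - 5*sqrt(2)*l^4 - 5*l^4 - 56*l^3 + 25*sqrt(2)*l^3 + 64*sqrt(2)*l^2 + 280*l^2 - 320*sqrt(2)*l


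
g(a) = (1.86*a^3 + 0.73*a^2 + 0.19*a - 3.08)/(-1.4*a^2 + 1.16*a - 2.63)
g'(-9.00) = -1.33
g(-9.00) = 10.29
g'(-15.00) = -1.33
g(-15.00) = 18.26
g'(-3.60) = -1.23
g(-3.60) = 3.25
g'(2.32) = -2.16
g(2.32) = -3.28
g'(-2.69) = -1.12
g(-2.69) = 2.17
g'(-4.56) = -1.28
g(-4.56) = 4.46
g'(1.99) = -2.39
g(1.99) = -2.53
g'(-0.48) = 0.43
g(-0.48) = 0.91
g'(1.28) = -2.79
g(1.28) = -0.66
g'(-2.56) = -1.09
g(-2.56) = 2.03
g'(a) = (2.8*a - 1.16)*(1.86*a^3 + 0.73*a^2 + 0.19*a - 3.08)/(-1.4*a^2 + 1.16*a - 2.63)^2 + (5.58*a^2 + 1.46*a + 0.19)/(-1.4*a^2 + 1.16*a - 2.63)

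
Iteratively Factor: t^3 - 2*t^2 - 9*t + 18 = (t - 2)*(t^2 - 9) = (t - 2)*(t + 3)*(t - 3)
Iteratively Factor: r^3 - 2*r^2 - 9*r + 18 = (r - 2)*(r^2 - 9) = (r - 3)*(r - 2)*(r + 3)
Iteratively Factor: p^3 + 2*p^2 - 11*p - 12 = (p + 4)*(p^2 - 2*p - 3) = (p - 3)*(p + 4)*(p + 1)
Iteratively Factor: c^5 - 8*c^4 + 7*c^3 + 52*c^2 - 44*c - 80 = (c + 2)*(c^4 - 10*c^3 + 27*c^2 - 2*c - 40) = (c - 5)*(c + 2)*(c^3 - 5*c^2 + 2*c + 8) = (c - 5)*(c - 2)*(c + 2)*(c^2 - 3*c - 4) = (c - 5)*(c - 4)*(c - 2)*(c + 2)*(c + 1)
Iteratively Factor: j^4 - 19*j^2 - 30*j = (j + 3)*(j^3 - 3*j^2 - 10*j) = (j - 5)*(j + 3)*(j^2 + 2*j) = j*(j - 5)*(j + 3)*(j + 2)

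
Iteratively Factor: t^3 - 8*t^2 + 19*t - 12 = (t - 1)*(t^2 - 7*t + 12) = (t - 4)*(t - 1)*(t - 3)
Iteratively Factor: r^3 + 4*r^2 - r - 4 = (r + 4)*(r^2 - 1) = (r + 1)*(r + 4)*(r - 1)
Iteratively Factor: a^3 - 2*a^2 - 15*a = (a + 3)*(a^2 - 5*a) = a*(a + 3)*(a - 5)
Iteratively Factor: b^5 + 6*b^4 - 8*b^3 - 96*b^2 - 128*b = (b + 2)*(b^4 + 4*b^3 - 16*b^2 - 64*b) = (b + 2)*(b + 4)*(b^3 - 16*b) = (b + 2)*(b + 4)^2*(b^2 - 4*b) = (b - 4)*(b + 2)*(b + 4)^2*(b)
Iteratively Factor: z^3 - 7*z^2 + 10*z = (z - 2)*(z^2 - 5*z) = z*(z - 2)*(z - 5)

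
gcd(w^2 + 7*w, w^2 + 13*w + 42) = w + 7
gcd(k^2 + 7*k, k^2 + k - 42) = k + 7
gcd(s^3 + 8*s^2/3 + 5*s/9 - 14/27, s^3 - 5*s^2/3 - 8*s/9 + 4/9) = s^2 + s/3 - 2/9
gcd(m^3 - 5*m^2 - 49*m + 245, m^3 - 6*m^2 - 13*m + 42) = m - 7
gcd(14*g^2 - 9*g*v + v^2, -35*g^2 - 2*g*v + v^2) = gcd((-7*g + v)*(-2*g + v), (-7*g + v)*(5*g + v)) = -7*g + v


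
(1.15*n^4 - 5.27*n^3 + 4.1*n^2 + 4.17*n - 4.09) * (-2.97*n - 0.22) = -3.4155*n^5 + 15.3989*n^4 - 11.0176*n^3 - 13.2869*n^2 + 11.2299*n + 0.8998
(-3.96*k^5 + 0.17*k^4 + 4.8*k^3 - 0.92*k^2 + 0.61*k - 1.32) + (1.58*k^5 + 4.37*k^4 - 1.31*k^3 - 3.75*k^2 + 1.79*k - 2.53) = -2.38*k^5 + 4.54*k^4 + 3.49*k^3 - 4.67*k^2 + 2.4*k - 3.85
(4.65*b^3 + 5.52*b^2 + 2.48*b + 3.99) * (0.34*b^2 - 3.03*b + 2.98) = 1.581*b^5 - 12.2127*b^4 - 2.0254*b^3 + 10.2918*b^2 - 4.6993*b + 11.8902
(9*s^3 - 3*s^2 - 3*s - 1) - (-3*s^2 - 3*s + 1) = 9*s^3 - 2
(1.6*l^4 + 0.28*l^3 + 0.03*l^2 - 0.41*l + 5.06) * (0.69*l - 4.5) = 1.104*l^5 - 7.0068*l^4 - 1.2393*l^3 - 0.4179*l^2 + 5.3364*l - 22.77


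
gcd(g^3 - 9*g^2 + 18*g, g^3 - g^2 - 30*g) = g^2 - 6*g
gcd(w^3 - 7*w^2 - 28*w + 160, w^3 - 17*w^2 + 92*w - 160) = w^2 - 12*w + 32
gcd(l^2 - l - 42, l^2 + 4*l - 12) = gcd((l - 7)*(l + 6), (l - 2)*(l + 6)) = l + 6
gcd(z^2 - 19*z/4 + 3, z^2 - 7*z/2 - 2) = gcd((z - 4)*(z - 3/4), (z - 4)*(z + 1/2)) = z - 4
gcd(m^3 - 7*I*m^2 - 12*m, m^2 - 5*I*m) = m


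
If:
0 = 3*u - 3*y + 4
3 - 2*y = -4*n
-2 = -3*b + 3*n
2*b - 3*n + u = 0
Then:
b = -5/6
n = -3/2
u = -17/6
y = -3/2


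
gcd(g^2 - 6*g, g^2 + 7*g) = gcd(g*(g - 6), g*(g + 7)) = g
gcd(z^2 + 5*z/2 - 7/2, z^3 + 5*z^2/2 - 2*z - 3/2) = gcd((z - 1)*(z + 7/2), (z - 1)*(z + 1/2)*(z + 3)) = z - 1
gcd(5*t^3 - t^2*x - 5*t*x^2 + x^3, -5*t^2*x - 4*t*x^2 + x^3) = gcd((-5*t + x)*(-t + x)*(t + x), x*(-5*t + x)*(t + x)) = -5*t^2 - 4*t*x + x^2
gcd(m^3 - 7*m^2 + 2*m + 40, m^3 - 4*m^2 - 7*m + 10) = m^2 - 3*m - 10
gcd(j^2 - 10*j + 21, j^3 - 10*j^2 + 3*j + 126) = j - 7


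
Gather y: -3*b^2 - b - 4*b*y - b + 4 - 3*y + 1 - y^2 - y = -3*b^2 - 2*b - y^2 + y*(-4*b - 4) + 5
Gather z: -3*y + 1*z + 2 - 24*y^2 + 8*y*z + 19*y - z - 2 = -24*y^2 + 8*y*z + 16*y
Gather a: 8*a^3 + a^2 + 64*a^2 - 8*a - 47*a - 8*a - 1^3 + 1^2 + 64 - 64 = 8*a^3 + 65*a^2 - 63*a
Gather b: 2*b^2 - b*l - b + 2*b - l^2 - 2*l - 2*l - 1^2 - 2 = 2*b^2 + b*(1 - l) - l^2 - 4*l - 3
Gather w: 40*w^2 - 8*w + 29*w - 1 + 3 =40*w^2 + 21*w + 2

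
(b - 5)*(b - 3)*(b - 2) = b^3 - 10*b^2 + 31*b - 30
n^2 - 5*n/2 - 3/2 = (n - 3)*(n + 1/2)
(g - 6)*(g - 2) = g^2 - 8*g + 12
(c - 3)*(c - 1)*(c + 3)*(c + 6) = c^4 + 5*c^3 - 15*c^2 - 45*c + 54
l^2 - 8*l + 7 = (l - 7)*(l - 1)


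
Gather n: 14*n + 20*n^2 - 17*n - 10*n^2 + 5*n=10*n^2 + 2*n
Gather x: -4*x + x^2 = x^2 - 4*x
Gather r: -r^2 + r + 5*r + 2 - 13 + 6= -r^2 + 6*r - 5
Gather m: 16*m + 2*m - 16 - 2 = 18*m - 18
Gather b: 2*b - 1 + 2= 2*b + 1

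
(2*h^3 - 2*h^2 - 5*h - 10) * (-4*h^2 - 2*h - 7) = -8*h^5 + 4*h^4 + 10*h^3 + 64*h^2 + 55*h + 70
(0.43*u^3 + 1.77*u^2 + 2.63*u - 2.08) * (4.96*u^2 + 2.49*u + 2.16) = 2.1328*u^5 + 9.8499*u^4 + 18.3809*u^3 + 0.0550999999999995*u^2 + 0.5016*u - 4.4928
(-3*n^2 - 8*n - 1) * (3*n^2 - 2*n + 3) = -9*n^4 - 18*n^3 + 4*n^2 - 22*n - 3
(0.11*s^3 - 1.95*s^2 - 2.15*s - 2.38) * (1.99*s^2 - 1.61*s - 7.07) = 0.2189*s^5 - 4.0576*s^4 - 1.9167*s^3 + 12.5118*s^2 + 19.0323*s + 16.8266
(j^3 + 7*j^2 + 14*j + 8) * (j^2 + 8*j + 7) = j^5 + 15*j^4 + 77*j^3 + 169*j^2 + 162*j + 56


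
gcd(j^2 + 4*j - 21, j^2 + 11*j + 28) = j + 7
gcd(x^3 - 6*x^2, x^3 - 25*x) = x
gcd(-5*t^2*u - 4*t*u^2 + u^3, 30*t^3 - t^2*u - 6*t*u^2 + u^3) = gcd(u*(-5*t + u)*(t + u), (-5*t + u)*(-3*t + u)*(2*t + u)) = 5*t - u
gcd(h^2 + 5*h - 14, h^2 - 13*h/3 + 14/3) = h - 2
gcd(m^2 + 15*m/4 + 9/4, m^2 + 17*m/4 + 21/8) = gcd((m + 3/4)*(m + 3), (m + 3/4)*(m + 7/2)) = m + 3/4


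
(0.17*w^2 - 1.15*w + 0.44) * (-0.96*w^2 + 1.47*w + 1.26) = -0.1632*w^4 + 1.3539*w^3 - 1.8987*w^2 - 0.8022*w + 0.5544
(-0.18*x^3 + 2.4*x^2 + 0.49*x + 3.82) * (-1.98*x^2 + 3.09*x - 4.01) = 0.3564*x^5 - 5.3082*x^4 + 7.1676*x^3 - 15.6735*x^2 + 9.8389*x - 15.3182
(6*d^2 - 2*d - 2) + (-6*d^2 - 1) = -2*d - 3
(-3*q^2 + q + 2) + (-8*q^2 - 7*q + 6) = -11*q^2 - 6*q + 8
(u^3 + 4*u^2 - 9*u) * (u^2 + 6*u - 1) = u^5 + 10*u^4 + 14*u^3 - 58*u^2 + 9*u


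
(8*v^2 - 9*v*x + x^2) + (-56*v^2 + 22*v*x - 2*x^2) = -48*v^2 + 13*v*x - x^2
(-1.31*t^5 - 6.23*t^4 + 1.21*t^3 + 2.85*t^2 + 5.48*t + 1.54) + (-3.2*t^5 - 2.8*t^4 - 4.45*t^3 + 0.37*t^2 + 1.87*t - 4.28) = -4.51*t^5 - 9.03*t^4 - 3.24*t^3 + 3.22*t^2 + 7.35*t - 2.74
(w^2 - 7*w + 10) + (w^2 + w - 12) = 2*w^2 - 6*w - 2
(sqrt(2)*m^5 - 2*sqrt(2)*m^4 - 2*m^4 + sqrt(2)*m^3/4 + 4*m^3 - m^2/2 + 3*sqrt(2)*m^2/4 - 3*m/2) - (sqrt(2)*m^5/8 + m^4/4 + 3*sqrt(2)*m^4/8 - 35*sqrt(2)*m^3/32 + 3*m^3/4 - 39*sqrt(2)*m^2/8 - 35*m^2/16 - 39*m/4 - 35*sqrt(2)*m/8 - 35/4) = 7*sqrt(2)*m^5/8 - 19*sqrt(2)*m^4/8 - 9*m^4/4 + 43*sqrt(2)*m^3/32 + 13*m^3/4 + 27*m^2/16 + 45*sqrt(2)*m^2/8 + 35*sqrt(2)*m/8 + 33*m/4 + 35/4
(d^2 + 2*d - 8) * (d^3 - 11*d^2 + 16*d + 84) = d^5 - 9*d^4 - 14*d^3 + 204*d^2 + 40*d - 672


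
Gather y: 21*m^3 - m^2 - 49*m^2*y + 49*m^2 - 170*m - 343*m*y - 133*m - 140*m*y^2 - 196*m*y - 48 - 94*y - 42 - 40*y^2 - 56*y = 21*m^3 + 48*m^2 - 303*m + y^2*(-140*m - 40) + y*(-49*m^2 - 539*m - 150) - 90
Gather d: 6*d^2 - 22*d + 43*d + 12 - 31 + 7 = 6*d^2 + 21*d - 12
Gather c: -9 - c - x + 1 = -c - x - 8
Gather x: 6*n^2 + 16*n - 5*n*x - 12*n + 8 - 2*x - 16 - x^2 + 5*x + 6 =6*n^2 + 4*n - x^2 + x*(3 - 5*n) - 2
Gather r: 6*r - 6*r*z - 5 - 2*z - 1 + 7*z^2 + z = r*(6 - 6*z) + 7*z^2 - z - 6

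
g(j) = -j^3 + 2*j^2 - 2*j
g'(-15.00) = -737.00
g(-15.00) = 3855.00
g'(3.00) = -17.00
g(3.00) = -15.00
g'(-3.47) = -52.00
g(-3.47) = 72.80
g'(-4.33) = -75.57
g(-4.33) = 127.34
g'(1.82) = -4.66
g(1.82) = -3.04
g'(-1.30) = -12.27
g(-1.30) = 8.18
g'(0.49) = -0.76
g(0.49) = -0.62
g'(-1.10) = -10.03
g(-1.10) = 5.95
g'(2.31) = -8.77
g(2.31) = -6.27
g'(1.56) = -3.06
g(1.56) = -2.05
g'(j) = -3*j^2 + 4*j - 2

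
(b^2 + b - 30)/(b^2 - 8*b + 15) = (b + 6)/(b - 3)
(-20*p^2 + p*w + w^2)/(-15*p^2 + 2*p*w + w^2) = (4*p - w)/(3*p - w)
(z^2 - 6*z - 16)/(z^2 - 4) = (z - 8)/(z - 2)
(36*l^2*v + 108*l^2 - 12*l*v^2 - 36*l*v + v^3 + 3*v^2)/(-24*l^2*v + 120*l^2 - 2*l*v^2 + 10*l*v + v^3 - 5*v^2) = (-6*l*v - 18*l + v^2 + 3*v)/(4*l*v - 20*l + v^2 - 5*v)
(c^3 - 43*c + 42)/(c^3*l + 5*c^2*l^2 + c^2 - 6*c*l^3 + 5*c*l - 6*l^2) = (c^3 - 43*c + 42)/(c^3*l + 5*c^2*l^2 + c^2 - 6*c*l^3 + 5*c*l - 6*l^2)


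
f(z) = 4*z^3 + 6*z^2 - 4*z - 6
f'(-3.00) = 68.00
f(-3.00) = -48.00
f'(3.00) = 140.00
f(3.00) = 144.00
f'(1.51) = 41.48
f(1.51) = 15.41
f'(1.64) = 47.96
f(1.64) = 21.22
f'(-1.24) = -0.43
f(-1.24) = 0.56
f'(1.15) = 25.67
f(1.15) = 3.42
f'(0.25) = -0.25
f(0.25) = -6.56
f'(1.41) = 36.78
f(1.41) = 11.50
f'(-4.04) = 143.38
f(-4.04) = -155.67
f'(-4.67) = 201.67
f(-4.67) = -263.86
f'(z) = 12*z^2 + 12*z - 4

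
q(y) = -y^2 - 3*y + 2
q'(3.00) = -9.00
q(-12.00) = -106.00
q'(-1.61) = 0.22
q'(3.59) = -10.18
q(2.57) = -12.31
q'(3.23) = -9.46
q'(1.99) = -6.98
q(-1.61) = 4.24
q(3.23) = -18.12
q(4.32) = -29.62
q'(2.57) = -8.14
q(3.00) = -16.00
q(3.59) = -21.66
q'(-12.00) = 21.00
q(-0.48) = 3.21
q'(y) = -2*y - 3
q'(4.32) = -11.64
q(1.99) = -7.93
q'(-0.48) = -2.04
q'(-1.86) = 0.72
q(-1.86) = 4.12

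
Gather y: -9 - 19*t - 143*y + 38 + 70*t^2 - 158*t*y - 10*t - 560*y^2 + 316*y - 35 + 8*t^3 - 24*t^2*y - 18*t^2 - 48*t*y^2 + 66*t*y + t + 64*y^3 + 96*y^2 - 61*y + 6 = 8*t^3 + 52*t^2 - 28*t + 64*y^3 + y^2*(-48*t - 464) + y*(-24*t^2 - 92*t + 112)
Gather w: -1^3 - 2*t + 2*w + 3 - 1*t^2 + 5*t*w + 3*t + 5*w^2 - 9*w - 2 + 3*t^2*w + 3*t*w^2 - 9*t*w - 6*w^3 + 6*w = -t^2 + t - 6*w^3 + w^2*(3*t + 5) + w*(3*t^2 - 4*t - 1)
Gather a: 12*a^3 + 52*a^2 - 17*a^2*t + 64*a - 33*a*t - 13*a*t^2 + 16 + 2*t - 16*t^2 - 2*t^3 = 12*a^3 + a^2*(52 - 17*t) + a*(-13*t^2 - 33*t + 64) - 2*t^3 - 16*t^2 + 2*t + 16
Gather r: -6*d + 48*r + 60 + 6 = -6*d + 48*r + 66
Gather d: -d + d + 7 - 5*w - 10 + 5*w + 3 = 0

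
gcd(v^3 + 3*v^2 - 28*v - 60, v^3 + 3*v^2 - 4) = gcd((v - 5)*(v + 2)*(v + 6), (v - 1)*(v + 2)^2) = v + 2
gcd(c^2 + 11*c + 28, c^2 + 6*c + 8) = c + 4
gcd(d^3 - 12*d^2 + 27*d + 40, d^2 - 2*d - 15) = d - 5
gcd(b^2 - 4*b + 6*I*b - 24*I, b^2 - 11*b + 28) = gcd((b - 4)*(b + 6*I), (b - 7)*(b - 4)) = b - 4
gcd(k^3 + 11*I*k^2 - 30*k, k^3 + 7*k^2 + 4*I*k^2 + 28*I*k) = k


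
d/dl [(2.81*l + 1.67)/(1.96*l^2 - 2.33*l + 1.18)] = (-5.5076*l^2 - 6.5464*l + 7.2069)/(3.8416*l^4 - 9.1336*l^3 + 10.0545*l^2 - 5.4988*l + 1.3924)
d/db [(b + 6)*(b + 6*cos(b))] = b - (b + 6)*(6*sin(b) - 1) + 6*cos(b)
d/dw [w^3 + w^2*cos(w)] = w*(-w*sin(w) + 3*w + 2*cos(w))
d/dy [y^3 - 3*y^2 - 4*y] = 3*y^2 - 6*y - 4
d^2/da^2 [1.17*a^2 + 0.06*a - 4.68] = 2.34000000000000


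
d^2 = d^2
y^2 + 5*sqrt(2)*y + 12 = (y + 2*sqrt(2))*(y + 3*sqrt(2))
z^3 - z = z*(z - 1)*(z + 1)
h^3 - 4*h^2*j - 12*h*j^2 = h*(h - 6*j)*(h + 2*j)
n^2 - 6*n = n*(n - 6)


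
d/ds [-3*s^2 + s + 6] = 1 - 6*s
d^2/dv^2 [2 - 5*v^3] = -30*v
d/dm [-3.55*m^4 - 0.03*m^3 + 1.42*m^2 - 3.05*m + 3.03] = -14.2*m^3 - 0.09*m^2 + 2.84*m - 3.05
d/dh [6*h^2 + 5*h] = 12*h + 5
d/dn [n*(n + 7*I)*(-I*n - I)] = -3*I*n^2 + 2*n*(7 - I) + 7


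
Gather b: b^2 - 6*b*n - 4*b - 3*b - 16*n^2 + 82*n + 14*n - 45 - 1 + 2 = b^2 + b*(-6*n - 7) - 16*n^2 + 96*n - 44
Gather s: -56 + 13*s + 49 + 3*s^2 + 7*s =3*s^2 + 20*s - 7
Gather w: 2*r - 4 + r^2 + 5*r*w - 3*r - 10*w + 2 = r^2 - r + w*(5*r - 10) - 2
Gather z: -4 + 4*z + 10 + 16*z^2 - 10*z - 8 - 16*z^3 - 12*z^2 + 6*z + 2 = -16*z^3 + 4*z^2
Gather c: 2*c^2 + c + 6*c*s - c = 2*c^2 + 6*c*s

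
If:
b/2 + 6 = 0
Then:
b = -12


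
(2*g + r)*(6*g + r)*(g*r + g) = 12*g^3*r + 12*g^3 + 8*g^2*r^2 + 8*g^2*r + g*r^3 + g*r^2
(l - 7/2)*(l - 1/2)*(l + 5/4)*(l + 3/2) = l^4 - 5*l^3/4 - 59*l^2/8 - 43*l/16 + 105/32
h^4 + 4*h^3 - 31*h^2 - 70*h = h*(h - 5)*(h + 2)*(h + 7)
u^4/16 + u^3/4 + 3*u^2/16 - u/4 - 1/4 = (u/4 + 1/2)^2*(u - 1)*(u + 1)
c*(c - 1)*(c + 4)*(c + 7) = c^4 + 10*c^3 + 17*c^2 - 28*c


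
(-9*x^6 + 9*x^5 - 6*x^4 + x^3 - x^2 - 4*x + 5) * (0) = 0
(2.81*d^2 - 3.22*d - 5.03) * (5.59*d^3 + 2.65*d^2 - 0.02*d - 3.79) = 15.7079*d^5 - 10.5533*d^4 - 36.7069*d^3 - 23.915*d^2 + 12.3044*d + 19.0637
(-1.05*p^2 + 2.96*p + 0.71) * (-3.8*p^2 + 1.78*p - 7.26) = 3.99*p^4 - 13.117*p^3 + 10.1938*p^2 - 20.2258*p - 5.1546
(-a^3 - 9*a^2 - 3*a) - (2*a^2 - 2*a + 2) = -a^3 - 11*a^2 - a - 2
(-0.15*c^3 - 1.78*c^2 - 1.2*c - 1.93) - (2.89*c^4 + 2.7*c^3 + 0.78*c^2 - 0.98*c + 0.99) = -2.89*c^4 - 2.85*c^3 - 2.56*c^2 - 0.22*c - 2.92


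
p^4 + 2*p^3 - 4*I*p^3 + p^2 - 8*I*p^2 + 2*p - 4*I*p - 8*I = (p + 2)*(p - 4*I)*(p - I)*(p + I)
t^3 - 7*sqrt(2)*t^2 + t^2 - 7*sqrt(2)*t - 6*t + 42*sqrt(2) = (t - 2)*(t + 3)*(t - 7*sqrt(2))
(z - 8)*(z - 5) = z^2 - 13*z + 40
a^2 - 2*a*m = a*(a - 2*m)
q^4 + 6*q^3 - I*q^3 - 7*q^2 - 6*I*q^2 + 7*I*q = q*(q - 1)*(q + 7)*(q - I)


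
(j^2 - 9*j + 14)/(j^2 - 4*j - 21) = (j - 2)/(j + 3)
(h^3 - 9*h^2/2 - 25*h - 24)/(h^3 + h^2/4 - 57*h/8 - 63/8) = 4*(h^2 - 6*h - 16)/(4*h^2 - 5*h - 21)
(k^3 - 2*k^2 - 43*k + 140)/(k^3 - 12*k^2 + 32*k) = (k^2 + 2*k - 35)/(k*(k - 8))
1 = 1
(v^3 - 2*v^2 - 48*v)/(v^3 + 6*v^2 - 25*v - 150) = v*(v - 8)/(v^2 - 25)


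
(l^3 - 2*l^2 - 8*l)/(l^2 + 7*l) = (l^2 - 2*l - 8)/(l + 7)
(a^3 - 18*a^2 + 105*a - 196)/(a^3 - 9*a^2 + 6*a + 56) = (a - 7)/(a + 2)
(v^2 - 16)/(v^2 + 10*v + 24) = (v - 4)/(v + 6)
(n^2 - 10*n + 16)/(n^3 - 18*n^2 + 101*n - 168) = (n - 2)/(n^2 - 10*n + 21)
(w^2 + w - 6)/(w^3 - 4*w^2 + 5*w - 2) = (w + 3)/(w^2 - 2*w + 1)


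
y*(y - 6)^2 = y^3 - 12*y^2 + 36*y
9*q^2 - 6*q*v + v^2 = (-3*q + v)^2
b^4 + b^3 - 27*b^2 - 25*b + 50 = (b - 5)*(b - 1)*(b + 2)*(b + 5)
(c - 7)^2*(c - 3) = c^3 - 17*c^2 + 91*c - 147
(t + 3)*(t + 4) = t^2 + 7*t + 12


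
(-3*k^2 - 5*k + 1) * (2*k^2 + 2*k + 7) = -6*k^4 - 16*k^3 - 29*k^2 - 33*k + 7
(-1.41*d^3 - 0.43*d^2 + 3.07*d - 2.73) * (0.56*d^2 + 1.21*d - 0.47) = -0.7896*d^5 - 1.9469*d^4 + 1.8616*d^3 + 2.388*d^2 - 4.7462*d + 1.2831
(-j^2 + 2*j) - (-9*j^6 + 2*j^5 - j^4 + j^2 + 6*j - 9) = 9*j^6 - 2*j^5 + j^4 - 2*j^2 - 4*j + 9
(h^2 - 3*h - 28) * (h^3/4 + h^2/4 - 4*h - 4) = h^5/4 - h^4/2 - 47*h^3/4 + h^2 + 124*h + 112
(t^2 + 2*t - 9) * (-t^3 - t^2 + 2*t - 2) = -t^5 - 3*t^4 + 9*t^3 + 11*t^2 - 22*t + 18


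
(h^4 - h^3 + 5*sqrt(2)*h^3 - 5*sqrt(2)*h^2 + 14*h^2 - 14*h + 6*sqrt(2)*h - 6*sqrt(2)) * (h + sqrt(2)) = h^5 - h^4 + 6*sqrt(2)*h^4 - 6*sqrt(2)*h^3 + 24*h^3 - 24*h^2 + 20*sqrt(2)*h^2 - 20*sqrt(2)*h + 12*h - 12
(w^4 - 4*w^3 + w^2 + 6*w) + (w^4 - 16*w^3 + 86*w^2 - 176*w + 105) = 2*w^4 - 20*w^3 + 87*w^2 - 170*w + 105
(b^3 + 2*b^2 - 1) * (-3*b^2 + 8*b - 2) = -3*b^5 + 2*b^4 + 14*b^3 - b^2 - 8*b + 2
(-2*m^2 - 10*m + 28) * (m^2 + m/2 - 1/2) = -2*m^4 - 11*m^3 + 24*m^2 + 19*m - 14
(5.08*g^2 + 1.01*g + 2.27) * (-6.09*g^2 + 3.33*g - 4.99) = -30.9372*g^4 + 10.7655*g^3 - 35.8102*g^2 + 2.5192*g - 11.3273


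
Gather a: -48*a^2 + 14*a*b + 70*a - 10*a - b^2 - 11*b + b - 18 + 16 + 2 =-48*a^2 + a*(14*b + 60) - b^2 - 10*b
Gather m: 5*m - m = 4*m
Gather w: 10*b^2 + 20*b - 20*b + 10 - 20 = 10*b^2 - 10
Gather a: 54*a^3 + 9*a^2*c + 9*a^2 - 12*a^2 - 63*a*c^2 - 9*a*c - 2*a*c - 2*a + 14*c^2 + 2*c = 54*a^3 + a^2*(9*c - 3) + a*(-63*c^2 - 11*c - 2) + 14*c^2 + 2*c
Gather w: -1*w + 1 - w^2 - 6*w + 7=-w^2 - 7*w + 8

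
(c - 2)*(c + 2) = c^2 - 4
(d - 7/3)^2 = d^2 - 14*d/3 + 49/9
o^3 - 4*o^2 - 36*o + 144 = (o - 6)*(o - 4)*(o + 6)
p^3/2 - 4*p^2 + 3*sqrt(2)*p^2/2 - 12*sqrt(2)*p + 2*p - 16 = (p/2 + sqrt(2))*(p - 8)*(p + sqrt(2))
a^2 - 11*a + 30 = (a - 6)*(a - 5)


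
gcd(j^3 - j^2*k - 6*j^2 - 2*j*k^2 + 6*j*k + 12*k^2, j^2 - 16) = 1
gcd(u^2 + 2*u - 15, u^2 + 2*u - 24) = 1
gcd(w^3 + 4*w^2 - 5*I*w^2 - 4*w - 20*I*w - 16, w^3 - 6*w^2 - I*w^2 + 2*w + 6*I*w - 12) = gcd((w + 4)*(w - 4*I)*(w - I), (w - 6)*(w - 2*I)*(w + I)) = 1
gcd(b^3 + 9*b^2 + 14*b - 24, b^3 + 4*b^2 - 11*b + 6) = b^2 + 5*b - 6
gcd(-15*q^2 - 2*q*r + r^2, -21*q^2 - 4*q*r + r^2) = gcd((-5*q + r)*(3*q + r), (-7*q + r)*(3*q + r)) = 3*q + r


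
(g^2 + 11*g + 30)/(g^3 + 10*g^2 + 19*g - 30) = 1/(g - 1)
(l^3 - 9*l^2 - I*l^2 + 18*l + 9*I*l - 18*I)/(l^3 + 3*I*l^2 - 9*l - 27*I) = (l^2 - l*(6 + I) + 6*I)/(l^2 + 3*l*(1 + I) + 9*I)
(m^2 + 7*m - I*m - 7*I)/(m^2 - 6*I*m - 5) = (m + 7)/(m - 5*I)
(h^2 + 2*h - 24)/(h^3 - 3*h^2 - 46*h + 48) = (h - 4)/(h^2 - 9*h + 8)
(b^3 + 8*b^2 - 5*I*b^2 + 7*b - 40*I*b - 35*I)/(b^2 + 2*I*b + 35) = (b^2 + 8*b + 7)/(b + 7*I)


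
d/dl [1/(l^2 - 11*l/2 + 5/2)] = 2*(11 - 4*l)/(2*l^2 - 11*l + 5)^2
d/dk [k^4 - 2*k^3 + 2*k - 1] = 4*k^3 - 6*k^2 + 2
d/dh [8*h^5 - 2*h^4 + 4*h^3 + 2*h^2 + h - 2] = 40*h^4 - 8*h^3 + 12*h^2 + 4*h + 1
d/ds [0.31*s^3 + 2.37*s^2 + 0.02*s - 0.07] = 0.93*s^2 + 4.74*s + 0.02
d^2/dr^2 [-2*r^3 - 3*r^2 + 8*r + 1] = -12*r - 6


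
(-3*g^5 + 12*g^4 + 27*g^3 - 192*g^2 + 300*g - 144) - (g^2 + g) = -3*g^5 + 12*g^4 + 27*g^3 - 193*g^2 + 299*g - 144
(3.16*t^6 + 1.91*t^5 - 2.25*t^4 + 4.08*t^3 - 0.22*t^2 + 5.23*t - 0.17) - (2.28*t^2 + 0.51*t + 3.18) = 3.16*t^6 + 1.91*t^5 - 2.25*t^4 + 4.08*t^3 - 2.5*t^2 + 4.72*t - 3.35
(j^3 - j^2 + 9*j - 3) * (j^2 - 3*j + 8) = j^5 - 4*j^4 + 20*j^3 - 38*j^2 + 81*j - 24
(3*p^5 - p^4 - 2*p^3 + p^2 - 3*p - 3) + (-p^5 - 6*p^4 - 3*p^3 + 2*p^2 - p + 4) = 2*p^5 - 7*p^4 - 5*p^3 + 3*p^2 - 4*p + 1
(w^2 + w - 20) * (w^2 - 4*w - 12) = w^4 - 3*w^3 - 36*w^2 + 68*w + 240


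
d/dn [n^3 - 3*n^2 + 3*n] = 3*n^2 - 6*n + 3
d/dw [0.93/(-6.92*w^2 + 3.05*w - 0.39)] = (12.8712*w - 2.8365)/(6.92*w^2 - 3.05*w + 0.39)^2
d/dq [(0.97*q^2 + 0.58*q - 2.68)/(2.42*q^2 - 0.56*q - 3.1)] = (-1.9468*q^2 + 6.9572*q - 3.2988)/(5.8564*q^4 - 2.7104*q^3 - 14.6904*q^2 + 3.472*q + 9.61)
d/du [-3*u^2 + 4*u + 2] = 4 - 6*u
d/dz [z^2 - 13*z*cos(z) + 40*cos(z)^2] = 13*z*sin(z) + 2*z - 40*sin(2*z) - 13*cos(z)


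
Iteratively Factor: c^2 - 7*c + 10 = (c - 5)*(c - 2)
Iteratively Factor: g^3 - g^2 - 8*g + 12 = (g - 2)*(g^2 + g - 6) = (g - 2)*(g + 3)*(g - 2)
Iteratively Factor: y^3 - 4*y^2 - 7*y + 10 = (y + 2)*(y^2 - 6*y + 5) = (y - 1)*(y + 2)*(y - 5)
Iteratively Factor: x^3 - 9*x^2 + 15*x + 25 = (x + 1)*(x^2 - 10*x + 25) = (x - 5)*(x + 1)*(x - 5)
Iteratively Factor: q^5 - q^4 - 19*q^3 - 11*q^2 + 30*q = (q - 5)*(q^4 + 4*q^3 + q^2 - 6*q) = q*(q - 5)*(q^3 + 4*q^2 + q - 6) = q*(q - 5)*(q + 3)*(q^2 + q - 2) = q*(q - 5)*(q + 2)*(q + 3)*(q - 1)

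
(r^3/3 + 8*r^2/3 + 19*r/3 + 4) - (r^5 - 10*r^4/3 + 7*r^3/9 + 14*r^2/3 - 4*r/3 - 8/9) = -r^5 + 10*r^4/3 - 4*r^3/9 - 2*r^2 + 23*r/3 + 44/9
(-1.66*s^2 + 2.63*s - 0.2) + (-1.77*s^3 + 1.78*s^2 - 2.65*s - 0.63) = -1.77*s^3 + 0.12*s^2 - 0.02*s - 0.83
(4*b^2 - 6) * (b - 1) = 4*b^3 - 4*b^2 - 6*b + 6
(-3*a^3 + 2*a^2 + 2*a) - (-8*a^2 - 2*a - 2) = -3*a^3 + 10*a^2 + 4*a + 2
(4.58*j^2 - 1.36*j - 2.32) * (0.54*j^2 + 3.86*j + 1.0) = 2.4732*j^4 + 16.9444*j^3 - 1.9224*j^2 - 10.3152*j - 2.32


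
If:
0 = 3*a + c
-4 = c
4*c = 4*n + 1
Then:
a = 4/3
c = -4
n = -17/4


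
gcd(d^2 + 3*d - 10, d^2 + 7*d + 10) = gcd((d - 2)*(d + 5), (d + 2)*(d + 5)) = d + 5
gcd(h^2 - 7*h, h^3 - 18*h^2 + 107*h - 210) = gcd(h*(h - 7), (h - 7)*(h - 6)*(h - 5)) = h - 7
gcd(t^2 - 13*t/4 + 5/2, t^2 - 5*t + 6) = t - 2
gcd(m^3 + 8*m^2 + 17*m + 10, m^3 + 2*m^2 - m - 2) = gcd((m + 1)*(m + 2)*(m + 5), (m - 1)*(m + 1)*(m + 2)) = m^2 + 3*m + 2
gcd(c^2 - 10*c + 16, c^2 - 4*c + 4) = c - 2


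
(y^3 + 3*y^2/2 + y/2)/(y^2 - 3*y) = (2*y^2 + 3*y + 1)/(2*(y - 3))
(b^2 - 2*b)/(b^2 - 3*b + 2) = b/(b - 1)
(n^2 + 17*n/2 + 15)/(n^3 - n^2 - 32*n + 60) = (n + 5/2)/(n^2 - 7*n + 10)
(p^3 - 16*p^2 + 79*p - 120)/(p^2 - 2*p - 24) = (-p^3 + 16*p^2 - 79*p + 120)/(-p^2 + 2*p + 24)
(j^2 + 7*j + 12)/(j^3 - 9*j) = (j + 4)/(j*(j - 3))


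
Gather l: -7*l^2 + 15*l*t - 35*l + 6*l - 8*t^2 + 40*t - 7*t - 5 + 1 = -7*l^2 + l*(15*t - 29) - 8*t^2 + 33*t - 4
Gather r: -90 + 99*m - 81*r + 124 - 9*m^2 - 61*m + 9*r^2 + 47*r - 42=-9*m^2 + 38*m + 9*r^2 - 34*r - 8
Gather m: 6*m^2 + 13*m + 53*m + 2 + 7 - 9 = 6*m^2 + 66*m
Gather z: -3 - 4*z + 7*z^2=7*z^2 - 4*z - 3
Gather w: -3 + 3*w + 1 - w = 2*w - 2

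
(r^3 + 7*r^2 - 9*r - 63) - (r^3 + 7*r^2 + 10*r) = -19*r - 63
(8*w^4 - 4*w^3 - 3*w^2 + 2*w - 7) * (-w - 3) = -8*w^5 - 20*w^4 + 15*w^3 + 7*w^2 + w + 21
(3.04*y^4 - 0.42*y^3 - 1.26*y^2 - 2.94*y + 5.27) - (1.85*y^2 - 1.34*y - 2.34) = 3.04*y^4 - 0.42*y^3 - 3.11*y^2 - 1.6*y + 7.61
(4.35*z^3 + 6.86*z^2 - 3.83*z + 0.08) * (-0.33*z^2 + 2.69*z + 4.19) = -1.4355*z^5 + 9.4377*z^4 + 37.9438*z^3 + 18.4143*z^2 - 15.8325*z + 0.3352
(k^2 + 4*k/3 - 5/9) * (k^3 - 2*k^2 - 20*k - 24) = k^5 - 2*k^4/3 - 209*k^3/9 - 446*k^2/9 - 188*k/9 + 40/3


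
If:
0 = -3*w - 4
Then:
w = -4/3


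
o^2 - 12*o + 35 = (o - 7)*(o - 5)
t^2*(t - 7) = t^3 - 7*t^2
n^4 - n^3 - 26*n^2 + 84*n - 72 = (n - 3)*(n - 2)^2*(n + 6)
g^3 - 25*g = g*(g - 5)*(g + 5)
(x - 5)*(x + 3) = x^2 - 2*x - 15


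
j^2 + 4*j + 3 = (j + 1)*(j + 3)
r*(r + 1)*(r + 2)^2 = r^4 + 5*r^3 + 8*r^2 + 4*r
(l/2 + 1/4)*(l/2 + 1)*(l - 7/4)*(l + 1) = l^4/4 + 7*l^3/16 - 21*l^2/32 - 41*l/32 - 7/16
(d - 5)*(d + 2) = d^2 - 3*d - 10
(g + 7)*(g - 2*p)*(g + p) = g^3 - g^2*p + 7*g^2 - 2*g*p^2 - 7*g*p - 14*p^2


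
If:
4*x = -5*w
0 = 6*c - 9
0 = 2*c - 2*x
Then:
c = 3/2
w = -6/5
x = 3/2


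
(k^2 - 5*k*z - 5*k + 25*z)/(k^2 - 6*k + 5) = (k - 5*z)/(k - 1)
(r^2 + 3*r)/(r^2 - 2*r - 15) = r/(r - 5)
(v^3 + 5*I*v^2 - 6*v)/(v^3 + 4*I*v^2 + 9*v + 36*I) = v*(v + 2*I)/(v^2 + I*v + 12)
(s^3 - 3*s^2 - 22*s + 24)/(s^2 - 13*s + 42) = (s^2 + 3*s - 4)/(s - 7)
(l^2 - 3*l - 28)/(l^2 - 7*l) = (l + 4)/l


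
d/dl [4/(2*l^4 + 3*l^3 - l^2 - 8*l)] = 4*(-8*l^3 - 9*l^2 + 2*l + 8)/(l^2*(2*l^3 + 3*l^2 - l - 8)^2)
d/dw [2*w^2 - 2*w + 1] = 4*w - 2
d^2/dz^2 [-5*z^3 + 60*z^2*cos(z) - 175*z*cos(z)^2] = -60*z^2*cos(z) - 240*z*sin(z) + 350*z*cos(2*z) - 30*z + 350*sin(2*z) + 120*cos(z)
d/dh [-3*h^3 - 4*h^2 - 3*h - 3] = -9*h^2 - 8*h - 3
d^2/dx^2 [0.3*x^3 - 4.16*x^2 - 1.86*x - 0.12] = 1.8*x - 8.32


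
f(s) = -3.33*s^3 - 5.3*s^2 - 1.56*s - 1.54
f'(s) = -9.99*s^2 - 10.6*s - 1.56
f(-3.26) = 62.59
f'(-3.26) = -73.17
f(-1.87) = 4.62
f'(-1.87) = -16.67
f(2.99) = -142.60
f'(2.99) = -122.57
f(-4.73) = 239.66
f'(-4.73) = -174.93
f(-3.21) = 59.00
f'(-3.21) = -70.47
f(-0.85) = -2.00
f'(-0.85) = 0.23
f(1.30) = -19.84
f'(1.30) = -32.22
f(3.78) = -263.02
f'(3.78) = -184.37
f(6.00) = -920.98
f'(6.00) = -424.80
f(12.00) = -6537.70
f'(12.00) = -1567.32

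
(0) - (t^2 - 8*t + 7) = -t^2 + 8*t - 7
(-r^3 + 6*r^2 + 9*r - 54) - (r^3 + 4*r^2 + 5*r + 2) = -2*r^3 + 2*r^2 + 4*r - 56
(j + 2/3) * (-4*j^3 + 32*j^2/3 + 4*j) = -4*j^4 + 8*j^3 + 100*j^2/9 + 8*j/3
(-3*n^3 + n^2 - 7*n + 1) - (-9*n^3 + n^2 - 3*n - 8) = 6*n^3 - 4*n + 9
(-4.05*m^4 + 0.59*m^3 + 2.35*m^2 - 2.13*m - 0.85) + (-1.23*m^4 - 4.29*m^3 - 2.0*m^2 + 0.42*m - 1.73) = -5.28*m^4 - 3.7*m^3 + 0.35*m^2 - 1.71*m - 2.58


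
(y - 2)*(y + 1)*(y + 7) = y^3 + 6*y^2 - 9*y - 14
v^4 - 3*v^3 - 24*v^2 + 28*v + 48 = (v - 6)*(v - 2)*(v + 1)*(v + 4)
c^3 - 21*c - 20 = (c - 5)*(c + 1)*(c + 4)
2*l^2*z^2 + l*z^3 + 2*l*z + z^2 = z*(2*l + z)*(l*z + 1)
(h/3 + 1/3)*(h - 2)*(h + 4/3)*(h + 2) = h^4/3 + 7*h^3/9 - 8*h^2/9 - 28*h/9 - 16/9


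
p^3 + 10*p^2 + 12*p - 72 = (p - 2)*(p + 6)^2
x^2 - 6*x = x*(x - 6)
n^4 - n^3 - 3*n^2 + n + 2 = (n - 2)*(n - 1)*(n + 1)^2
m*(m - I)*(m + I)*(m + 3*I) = m^4 + 3*I*m^3 + m^2 + 3*I*m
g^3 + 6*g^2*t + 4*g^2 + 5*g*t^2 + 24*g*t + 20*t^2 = (g + 4)*(g + t)*(g + 5*t)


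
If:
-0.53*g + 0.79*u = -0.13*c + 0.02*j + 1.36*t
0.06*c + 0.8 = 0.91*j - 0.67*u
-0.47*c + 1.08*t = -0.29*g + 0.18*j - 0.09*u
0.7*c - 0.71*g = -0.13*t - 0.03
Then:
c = 1.11576026850685*u - 0.35257365950145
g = 1.14224704229397*u - 0.292927879920636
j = 0.809830347374078*u + 0.855874264208696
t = 0.230486246722502*u + 0.0678674377489518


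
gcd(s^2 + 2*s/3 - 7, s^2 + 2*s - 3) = s + 3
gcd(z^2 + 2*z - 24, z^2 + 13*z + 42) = z + 6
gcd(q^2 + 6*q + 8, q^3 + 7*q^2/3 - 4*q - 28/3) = q + 2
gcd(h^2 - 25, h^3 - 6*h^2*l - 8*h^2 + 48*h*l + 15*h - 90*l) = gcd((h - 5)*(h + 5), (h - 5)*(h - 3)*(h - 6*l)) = h - 5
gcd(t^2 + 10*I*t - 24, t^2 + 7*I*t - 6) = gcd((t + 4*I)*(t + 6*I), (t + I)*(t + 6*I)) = t + 6*I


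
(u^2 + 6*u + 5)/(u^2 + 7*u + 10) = (u + 1)/(u + 2)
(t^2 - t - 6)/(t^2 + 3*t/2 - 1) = 2*(t - 3)/(2*t - 1)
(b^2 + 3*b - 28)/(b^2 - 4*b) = (b + 7)/b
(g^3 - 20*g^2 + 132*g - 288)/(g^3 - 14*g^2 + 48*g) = (g - 6)/g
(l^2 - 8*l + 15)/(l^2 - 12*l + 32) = (l^2 - 8*l + 15)/(l^2 - 12*l + 32)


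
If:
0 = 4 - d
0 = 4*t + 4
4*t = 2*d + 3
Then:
No Solution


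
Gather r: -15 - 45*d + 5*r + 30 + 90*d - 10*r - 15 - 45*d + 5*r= 0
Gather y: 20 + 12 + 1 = 33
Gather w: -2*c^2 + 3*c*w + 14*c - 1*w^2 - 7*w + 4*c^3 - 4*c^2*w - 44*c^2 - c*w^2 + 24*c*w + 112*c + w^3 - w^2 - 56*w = 4*c^3 - 46*c^2 + 126*c + w^3 + w^2*(-c - 2) + w*(-4*c^2 + 27*c - 63)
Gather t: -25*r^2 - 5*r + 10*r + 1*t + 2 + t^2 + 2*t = -25*r^2 + 5*r + t^2 + 3*t + 2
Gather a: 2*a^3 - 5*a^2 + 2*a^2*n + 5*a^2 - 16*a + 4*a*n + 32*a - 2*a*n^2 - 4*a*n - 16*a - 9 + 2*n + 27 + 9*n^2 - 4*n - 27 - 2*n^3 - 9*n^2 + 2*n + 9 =2*a^3 + 2*a^2*n - 2*a*n^2 - 2*n^3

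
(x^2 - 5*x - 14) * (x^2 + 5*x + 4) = x^4 - 35*x^2 - 90*x - 56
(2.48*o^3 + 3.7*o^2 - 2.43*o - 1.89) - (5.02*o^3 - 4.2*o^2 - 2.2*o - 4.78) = -2.54*o^3 + 7.9*o^2 - 0.23*o + 2.89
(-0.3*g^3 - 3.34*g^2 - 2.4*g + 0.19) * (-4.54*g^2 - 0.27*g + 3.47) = 1.362*g^5 + 15.2446*g^4 + 10.7568*g^3 - 11.8044*g^2 - 8.3793*g + 0.6593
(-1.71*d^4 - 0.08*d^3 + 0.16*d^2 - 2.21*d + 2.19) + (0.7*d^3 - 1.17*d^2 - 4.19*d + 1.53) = -1.71*d^4 + 0.62*d^3 - 1.01*d^2 - 6.4*d + 3.72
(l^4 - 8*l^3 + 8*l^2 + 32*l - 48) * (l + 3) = l^5 - 5*l^4 - 16*l^3 + 56*l^2 + 48*l - 144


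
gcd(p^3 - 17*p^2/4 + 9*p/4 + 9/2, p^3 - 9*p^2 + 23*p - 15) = p - 3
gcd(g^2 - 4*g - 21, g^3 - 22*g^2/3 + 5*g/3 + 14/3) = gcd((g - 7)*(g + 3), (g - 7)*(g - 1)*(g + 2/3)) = g - 7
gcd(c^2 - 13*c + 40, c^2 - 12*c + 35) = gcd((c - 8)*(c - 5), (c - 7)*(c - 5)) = c - 5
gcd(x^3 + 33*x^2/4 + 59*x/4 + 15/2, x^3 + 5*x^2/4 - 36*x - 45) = x^2 + 29*x/4 + 15/2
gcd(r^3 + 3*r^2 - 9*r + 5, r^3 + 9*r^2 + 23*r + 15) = r + 5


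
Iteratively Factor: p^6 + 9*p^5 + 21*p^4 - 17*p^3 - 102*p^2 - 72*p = (p + 4)*(p^5 + 5*p^4 + p^3 - 21*p^2 - 18*p) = (p + 1)*(p + 4)*(p^4 + 4*p^3 - 3*p^2 - 18*p) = (p + 1)*(p + 3)*(p + 4)*(p^3 + p^2 - 6*p) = (p + 1)*(p + 3)^2*(p + 4)*(p^2 - 2*p) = p*(p + 1)*(p + 3)^2*(p + 4)*(p - 2)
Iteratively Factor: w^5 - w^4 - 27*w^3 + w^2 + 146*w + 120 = (w - 5)*(w^4 + 4*w^3 - 7*w^2 - 34*w - 24) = (w - 5)*(w - 3)*(w^3 + 7*w^2 + 14*w + 8) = (w - 5)*(w - 3)*(w + 4)*(w^2 + 3*w + 2) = (w - 5)*(w - 3)*(w + 1)*(w + 4)*(w + 2)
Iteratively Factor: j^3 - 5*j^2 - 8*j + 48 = (j - 4)*(j^2 - j - 12) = (j - 4)*(j + 3)*(j - 4)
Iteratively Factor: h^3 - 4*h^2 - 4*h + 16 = (h - 2)*(h^2 - 2*h - 8) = (h - 4)*(h - 2)*(h + 2)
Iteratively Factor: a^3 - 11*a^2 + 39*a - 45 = (a - 5)*(a^2 - 6*a + 9) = (a - 5)*(a - 3)*(a - 3)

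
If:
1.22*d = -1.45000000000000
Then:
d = -1.19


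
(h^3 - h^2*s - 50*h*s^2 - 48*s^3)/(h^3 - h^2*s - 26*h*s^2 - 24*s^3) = (-h^2 + 2*h*s + 48*s^2)/(-h^2 + 2*h*s + 24*s^2)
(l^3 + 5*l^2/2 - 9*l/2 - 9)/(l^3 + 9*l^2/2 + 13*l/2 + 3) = (l^2 + l - 6)/(l^2 + 3*l + 2)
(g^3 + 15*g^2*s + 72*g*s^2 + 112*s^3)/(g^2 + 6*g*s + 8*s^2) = (g^2 + 11*g*s + 28*s^2)/(g + 2*s)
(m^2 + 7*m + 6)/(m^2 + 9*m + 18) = (m + 1)/(m + 3)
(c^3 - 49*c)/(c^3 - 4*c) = (c^2 - 49)/(c^2 - 4)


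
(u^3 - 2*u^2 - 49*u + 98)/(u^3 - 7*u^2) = 1 + 5/u - 14/u^2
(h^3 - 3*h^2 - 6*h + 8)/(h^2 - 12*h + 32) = (h^2 + h - 2)/(h - 8)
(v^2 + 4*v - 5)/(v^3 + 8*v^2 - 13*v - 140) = (v - 1)/(v^2 + 3*v - 28)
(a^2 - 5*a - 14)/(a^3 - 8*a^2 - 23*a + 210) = (a + 2)/(a^2 - a - 30)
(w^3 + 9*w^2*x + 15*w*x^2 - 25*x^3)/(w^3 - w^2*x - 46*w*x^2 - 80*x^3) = (-w^2 - 4*w*x + 5*x^2)/(-w^2 + 6*w*x + 16*x^2)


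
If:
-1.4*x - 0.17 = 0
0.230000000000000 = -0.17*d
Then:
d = -1.35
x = -0.12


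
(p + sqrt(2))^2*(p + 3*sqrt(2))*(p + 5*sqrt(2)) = p^4 + 10*sqrt(2)*p^3 + 64*p^2 + 76*sqrt(2)*p + 60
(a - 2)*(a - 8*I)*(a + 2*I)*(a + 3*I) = a^4 - 2*a^3 - 3*I*a^3 + 34*a^2 + 6*I*a^2 - 68*a + 48*I*a - 96*I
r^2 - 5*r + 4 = (r - 4)*(r - 1)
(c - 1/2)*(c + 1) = c^2 + c/2 - 1/2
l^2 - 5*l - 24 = (l - 8)*(l + 3)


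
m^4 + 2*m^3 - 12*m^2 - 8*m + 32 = (m - 2)^2*(m + 2)*(m + 4)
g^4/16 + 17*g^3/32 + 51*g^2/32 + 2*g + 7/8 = (g/4 + 1/4)*(g/4 + 1/2)*(g + 2)*(g + 7/2)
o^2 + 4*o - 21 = (o - 3)*(o + 7)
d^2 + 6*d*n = d*(d + 6*n)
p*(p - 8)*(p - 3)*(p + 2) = p^4 - 9*p^3 + 2*p^2 + 48*p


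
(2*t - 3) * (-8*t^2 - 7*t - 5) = -16*t^3 + 10*t^2 + 11*t + 15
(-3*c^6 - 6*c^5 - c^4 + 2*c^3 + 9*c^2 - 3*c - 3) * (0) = 0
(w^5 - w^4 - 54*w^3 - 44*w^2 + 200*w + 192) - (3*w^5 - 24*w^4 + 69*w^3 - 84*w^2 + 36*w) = -2*w^5 + 23*w^4 - 123*w^3 + 40*w^2 + 164*w + 192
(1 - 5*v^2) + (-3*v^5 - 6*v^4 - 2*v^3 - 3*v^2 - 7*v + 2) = -3*v^5 - 6*v^4 - 2*v^3 - 8*v^2 - 7*v + 3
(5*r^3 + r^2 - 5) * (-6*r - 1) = -30*r^4 - 11*r^3 - r^2 + 30*r + 5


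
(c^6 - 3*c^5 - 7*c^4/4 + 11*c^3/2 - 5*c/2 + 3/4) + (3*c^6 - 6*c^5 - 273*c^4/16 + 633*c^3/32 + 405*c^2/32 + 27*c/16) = 4*c^6 - 9*c^5 - 301*c^4/16 + 809*c^3/32 + 405*c^2/32 - 13*c/16 + 3/4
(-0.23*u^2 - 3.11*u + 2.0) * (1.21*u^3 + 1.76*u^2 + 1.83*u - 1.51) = -0.2783*u^5 - 4.1679*u^4 - 3.4745*u^3 - 1.824*u^2 + 8.3561*u - 3.02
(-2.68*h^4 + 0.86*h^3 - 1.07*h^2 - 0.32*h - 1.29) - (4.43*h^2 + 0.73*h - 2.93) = -2.68*h^4 + 0.86*h^3 - 5.5*h^2 - 1.05*h + 1.64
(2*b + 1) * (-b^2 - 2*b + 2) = -2*b^3 - 5*b^2 + 2*b + 2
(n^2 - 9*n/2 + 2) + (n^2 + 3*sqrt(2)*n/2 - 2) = 2*n^2 - 9*n/2 + 3*sqrt(2)*n/2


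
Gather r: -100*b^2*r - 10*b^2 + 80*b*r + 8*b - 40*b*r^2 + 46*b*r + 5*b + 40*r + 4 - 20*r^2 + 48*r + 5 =-10*b^2 + 13*b + r^2*(-40*b - 20) + r*(-100*b^2 + 126*b + 88) + 9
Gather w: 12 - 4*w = 12 - 4*w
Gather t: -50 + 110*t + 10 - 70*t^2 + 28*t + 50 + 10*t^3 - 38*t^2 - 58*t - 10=10*t^3 - 108*t^2 + 80*t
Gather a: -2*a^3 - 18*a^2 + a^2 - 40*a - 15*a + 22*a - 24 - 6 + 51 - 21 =-2*a^3 - 17*a^2 - 33*a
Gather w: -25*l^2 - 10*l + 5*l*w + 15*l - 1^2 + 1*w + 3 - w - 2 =-25*l^2 + 5*l*w + 5*l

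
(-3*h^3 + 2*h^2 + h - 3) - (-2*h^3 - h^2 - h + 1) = -h^3 + 3*h^2 + 2*h - 4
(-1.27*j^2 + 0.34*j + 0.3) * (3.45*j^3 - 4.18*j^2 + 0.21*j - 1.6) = -4.3815*j^5 + 6.4816*j^4 - 0.6529*j^3 + 0.8494*j^2 - 0.481*j - 0.48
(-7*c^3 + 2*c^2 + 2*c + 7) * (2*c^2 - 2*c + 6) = -14*c^5 + 18*c^4 - 42*c^3 + 22*c^2 - 2*c + 42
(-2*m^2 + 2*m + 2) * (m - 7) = -2*m^3 + 16*m^2 - 12*m - 14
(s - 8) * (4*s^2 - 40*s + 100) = 4*s^3 - 72*s^2 + 420*s - 800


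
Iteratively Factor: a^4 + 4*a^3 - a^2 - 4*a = (a + 1)*(a^3 + 3*a^2 - 4*a) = a*(a + 1)*(a^2 + 3*a - 4) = a*(a - 1)*(a + 1)*(a + 4)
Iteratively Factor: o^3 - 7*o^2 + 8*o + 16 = (o - 4)*(o^2 - 3*o - 4) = (o - 4)*(o + 1)*(o - 4)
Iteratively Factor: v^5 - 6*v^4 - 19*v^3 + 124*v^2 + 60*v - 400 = (v + 2)*(v^4 - 8*v^3 - 3*v^2 + 130*v - 200) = (v - 5)*(v + 2)*(v^3 - 3*v^2 - 18*v + 40) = (v - 5)*(v + 2)*(v + 4)*(v^2 - 7*v + 10) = (v - 5)*(v - 2)*(v + 2)*(v + 4)*(v - 5)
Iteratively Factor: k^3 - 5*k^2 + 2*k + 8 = (k - 2)*(k^2 - 3*k - 4) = (k - 4)*(k - 2)*(k + 1)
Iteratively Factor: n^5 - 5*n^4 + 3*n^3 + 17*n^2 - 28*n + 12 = (n - 1)*(n^4 - 4*n^3 - n^2 + 16*n - 12) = (n - 1)^2*(n^3 - 3*n^2 - 4*n + 12) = (n - 2)*(n - 1)^2*(n^2 - n - 6) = (n - 2)*(n - 1)^2*(n + 2)*(n - 3)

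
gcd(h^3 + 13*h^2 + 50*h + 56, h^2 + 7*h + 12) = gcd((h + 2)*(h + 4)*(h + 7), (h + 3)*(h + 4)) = h + 4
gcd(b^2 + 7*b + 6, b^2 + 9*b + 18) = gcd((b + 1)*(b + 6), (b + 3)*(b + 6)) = b + 6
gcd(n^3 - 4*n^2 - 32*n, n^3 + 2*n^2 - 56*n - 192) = n^2 - 4*n - 32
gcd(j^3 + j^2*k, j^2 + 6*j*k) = j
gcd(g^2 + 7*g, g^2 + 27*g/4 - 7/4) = g + 7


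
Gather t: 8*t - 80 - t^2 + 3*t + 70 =-t^2 + 11*t - 10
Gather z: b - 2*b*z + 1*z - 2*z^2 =b - 2*z^2 + z*(1 - 2*b)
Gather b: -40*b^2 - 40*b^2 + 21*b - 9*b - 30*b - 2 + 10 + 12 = -80*b^2 - 18*b + 20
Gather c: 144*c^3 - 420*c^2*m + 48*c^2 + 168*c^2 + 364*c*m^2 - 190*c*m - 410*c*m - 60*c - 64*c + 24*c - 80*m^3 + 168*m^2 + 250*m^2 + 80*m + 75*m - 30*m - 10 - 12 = 144*c^3 + c^2*(216 - 420*m) + c*(364*m^2 - 600*m - 100) - 80*m^3 + 418*m^2 + 125*m - 22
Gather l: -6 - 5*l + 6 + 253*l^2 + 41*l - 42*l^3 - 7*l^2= -42*l^3 + 246*l^2 + 36*l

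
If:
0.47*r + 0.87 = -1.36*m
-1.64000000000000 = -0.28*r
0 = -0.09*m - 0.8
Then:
No Solution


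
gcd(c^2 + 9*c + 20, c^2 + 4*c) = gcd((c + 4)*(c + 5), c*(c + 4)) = c + 4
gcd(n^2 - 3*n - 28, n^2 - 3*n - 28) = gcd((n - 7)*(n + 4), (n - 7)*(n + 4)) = n^2 - 3*n - 28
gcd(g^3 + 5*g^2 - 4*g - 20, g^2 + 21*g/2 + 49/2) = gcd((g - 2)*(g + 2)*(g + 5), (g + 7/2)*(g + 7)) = 1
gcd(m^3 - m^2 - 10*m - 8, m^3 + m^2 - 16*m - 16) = m^2 - 3*m - 4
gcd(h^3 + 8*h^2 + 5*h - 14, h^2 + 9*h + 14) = h^2 + 9*h + 14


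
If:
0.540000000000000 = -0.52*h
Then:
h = -1.04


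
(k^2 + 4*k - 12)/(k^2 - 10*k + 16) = (k + 6)/(k - 8)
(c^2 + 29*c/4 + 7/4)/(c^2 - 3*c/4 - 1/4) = (c + 7)/(c - 1)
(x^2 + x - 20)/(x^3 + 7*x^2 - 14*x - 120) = 1/(x + 6)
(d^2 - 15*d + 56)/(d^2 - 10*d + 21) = (d - 8)/(d - 3)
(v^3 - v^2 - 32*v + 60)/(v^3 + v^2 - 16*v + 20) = (v^2 + v - 30)/(v^2 + 3*v - 10)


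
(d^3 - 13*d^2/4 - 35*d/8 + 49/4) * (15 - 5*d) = -5*d^4 + 125*d^3/4 - 215*d^2/8 - 1015*d/8 + 735/4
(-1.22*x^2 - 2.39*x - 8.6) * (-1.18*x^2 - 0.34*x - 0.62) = 1.4396*x^4 + 3.235*x^3 + 11.717*x^2 + 4.4058*x + 5.332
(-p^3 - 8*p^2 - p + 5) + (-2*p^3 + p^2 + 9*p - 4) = -3*p^3 - 7*p^2 + 8*p + 1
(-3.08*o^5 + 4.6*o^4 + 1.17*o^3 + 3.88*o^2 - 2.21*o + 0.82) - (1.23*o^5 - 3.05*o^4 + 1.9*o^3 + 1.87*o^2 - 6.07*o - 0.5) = -4.31*o^5 + 7.65*o^4 - 0.73*o^3 + 2.01*o^2 + 3.86*o + 1.32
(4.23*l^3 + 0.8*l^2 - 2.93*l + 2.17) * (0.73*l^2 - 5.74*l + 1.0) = 3.0879*l^5 - 23.6962*l^4 - 2.5009*l^3 + 19.2023*l^2 - 15.3858*l + 2.17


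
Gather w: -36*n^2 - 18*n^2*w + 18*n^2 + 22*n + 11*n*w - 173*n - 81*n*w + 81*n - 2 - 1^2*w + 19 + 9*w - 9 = -18*n^2 - 70*n + w*(-18*n^2 - 70*n + 8) + 8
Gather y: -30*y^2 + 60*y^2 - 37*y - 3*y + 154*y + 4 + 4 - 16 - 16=30*y^2 + 114*y - 24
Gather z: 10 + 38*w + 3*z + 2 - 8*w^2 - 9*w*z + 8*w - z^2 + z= -8*w^2 + 46*w - z^2 + z*(4 - 9*w) + 12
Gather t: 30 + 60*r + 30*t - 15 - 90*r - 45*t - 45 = -30*r - 15*t - 30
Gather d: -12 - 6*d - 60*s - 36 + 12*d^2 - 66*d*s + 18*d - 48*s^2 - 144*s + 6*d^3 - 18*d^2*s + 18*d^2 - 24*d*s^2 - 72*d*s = 6*d^3 + d^2*(30 - 18*s) + d*(-24*s^2 - 138*s + 12) - 48*s^2 - 204*s - 48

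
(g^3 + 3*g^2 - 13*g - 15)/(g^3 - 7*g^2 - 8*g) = (g^2 + 2*g - 15)/(g*(g - 8))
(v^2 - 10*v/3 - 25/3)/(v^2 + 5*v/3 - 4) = (3*v^2 - 10*v - 25)/(3*v^2 + 5*v - 12)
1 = 1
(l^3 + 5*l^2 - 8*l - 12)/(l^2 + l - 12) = (l^3 + 5*l^2 - 8*l - 12)/(l^2 + l - 12)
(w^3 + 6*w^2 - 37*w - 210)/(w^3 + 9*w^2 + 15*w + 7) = (w^2 - w - 30)/(w^2 + 2*w + 1)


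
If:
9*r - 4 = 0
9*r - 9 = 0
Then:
No Solution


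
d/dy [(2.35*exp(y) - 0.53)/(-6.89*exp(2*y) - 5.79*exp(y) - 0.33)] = (16.1915*exp(2*y) - 7.3034*exp(y) - 3.8442)*exp(y)/(47.4721*exp(4*y) + 79.7862*exp(3*y) + 38.0715*exp(2*y) + 3.8214*exp(y) + 0.1089)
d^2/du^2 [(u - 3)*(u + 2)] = 2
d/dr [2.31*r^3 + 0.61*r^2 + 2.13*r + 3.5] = 6.93*r^2 + 1.22*r + 2.13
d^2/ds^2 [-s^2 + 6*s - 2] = -2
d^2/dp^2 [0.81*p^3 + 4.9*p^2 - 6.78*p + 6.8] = 4.86*p + 9.8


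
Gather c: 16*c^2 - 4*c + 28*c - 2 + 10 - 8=16*c^2 + 24*c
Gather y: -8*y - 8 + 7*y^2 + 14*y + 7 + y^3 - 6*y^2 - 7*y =y^3 + y^2 - y - 1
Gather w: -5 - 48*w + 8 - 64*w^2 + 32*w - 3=-64*w^2 - 16*w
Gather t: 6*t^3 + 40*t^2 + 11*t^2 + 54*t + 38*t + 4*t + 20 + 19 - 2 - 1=6*t^3 + 51*t^2 + 96*t + 36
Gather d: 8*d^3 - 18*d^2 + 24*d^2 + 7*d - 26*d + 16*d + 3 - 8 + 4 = 8*d^3 + 6*d^2 - 3*d - 1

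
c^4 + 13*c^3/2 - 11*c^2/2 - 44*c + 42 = (c - 2)*(c - 1)*(c + 7/2)*(c + 6)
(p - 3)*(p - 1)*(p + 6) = p^3 + 2*p^2 - 21*p + 18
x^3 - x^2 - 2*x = x*(x - 2)*(x + 1)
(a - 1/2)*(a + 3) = a^2 + 5*a/2 - 3/2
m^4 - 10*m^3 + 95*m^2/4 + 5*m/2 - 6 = (m - 6)*(m - 4)*(m - 1/2)*(m + 1/2)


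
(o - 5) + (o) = 2*o - 5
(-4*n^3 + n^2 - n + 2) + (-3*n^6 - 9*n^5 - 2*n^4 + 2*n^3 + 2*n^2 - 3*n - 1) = -3*n^6 - 9*n^5 - 2*n^4 - 2*n^3 + 3*n^2 - 4*n + 1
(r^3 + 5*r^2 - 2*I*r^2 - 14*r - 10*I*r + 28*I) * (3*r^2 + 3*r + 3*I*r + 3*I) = 3*r^5 + 18*r^4 - 3*I*r^4 - 21*r^3 - 18*I*r^3 - 6*r^2 + 27*I*r^2 - 54*r + 42*I*r - 84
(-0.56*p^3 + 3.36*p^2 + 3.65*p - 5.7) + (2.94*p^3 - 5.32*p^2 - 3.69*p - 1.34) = 2.38*p^3 - 1.96*p^2 - 0.04*p - 7.04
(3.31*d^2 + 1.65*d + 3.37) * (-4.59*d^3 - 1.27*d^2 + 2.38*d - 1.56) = -15.1929*d^5 - 11.7772*d^4 - 9.686*d^3 - 5.5165*d^2 + 5.4466*d - 5.2572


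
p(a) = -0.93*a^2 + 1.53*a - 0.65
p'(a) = 1.53 - 1.86*a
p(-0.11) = -0.83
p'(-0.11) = 1.73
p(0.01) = -0.63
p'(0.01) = 1.51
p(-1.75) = -6.18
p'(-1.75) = 4.78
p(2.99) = -4.39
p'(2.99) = -4.03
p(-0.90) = -2.78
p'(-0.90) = 3.20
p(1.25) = -0.19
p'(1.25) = -0.80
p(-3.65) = -18.62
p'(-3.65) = 8.32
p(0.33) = -0.25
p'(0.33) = 0.92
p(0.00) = -0.65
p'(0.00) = 1.53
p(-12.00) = -152.93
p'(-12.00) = 23.85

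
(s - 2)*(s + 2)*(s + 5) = s^3 + 5*s^2 - 4*s - 20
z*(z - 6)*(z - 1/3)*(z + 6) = z^4 - z^3/3 - 36*z^2 + 12*z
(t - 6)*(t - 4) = t^2 - 10*t + 24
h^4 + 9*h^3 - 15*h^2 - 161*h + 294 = (h - 3)*(h - 2)*(h + 7)^2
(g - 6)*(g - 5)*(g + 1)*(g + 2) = g^4 - 8*g^3 - g^2 + 68*g + 60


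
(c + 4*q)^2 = c^2 + 8*c*q + 16*q^2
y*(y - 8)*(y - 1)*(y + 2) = y^4 - 7*y^3 - 10*y^2 + 16*y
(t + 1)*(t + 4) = t^2 + 5*t + 4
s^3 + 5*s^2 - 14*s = s*(s - 2)*(s + 7)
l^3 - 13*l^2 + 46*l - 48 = (l - 8)*(l - 3)*(l - 2)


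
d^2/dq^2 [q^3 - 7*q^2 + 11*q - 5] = 6*q - 14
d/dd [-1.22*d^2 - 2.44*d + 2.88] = -2.44*d - 2.44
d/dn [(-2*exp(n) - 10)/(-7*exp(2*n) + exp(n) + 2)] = 2*(-(exp(n) + 5)*(14*exp(n) - 1) + 7*exp(2*n) - exp(n) - 2)*exp(n)/(-7*exp(2*n) + exp(n) + 2)^2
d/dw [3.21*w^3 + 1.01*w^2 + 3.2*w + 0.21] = 9.63*w^2 + 2.02*w + 3.2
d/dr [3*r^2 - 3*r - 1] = 6*r - 3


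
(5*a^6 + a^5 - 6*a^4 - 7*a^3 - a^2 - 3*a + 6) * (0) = 0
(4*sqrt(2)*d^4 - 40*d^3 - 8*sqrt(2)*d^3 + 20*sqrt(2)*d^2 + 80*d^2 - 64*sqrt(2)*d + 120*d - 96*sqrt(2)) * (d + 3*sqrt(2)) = 4*sqrt(2)*d^5 - 16*d^4 - 8*sqrt(2)*d^4 - 100*sqrt(2)*d^3 + 32*d^3 + 240*d^2 + 176*sqrt(2)*d^2 - 384*d + 264*sqrt(2)*d - 576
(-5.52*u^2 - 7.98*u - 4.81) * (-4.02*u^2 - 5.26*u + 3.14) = 22.1904*u^4 + 61.1148*u^3 + 43.9782*u^2 + 0.243399999999994*u - 15.1034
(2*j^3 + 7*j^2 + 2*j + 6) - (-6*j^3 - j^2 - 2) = 8*j^3 + 8*j^2 + 2*j + 8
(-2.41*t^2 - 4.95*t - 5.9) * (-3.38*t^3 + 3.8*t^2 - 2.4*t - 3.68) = 8.1458*t^5 + 7.573*t^4 + 6.916*t^3 - 1.6712*t^2 + 32.376*t + 21.712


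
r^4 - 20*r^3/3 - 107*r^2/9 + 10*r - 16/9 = (r - 8)*(r - 1/3)^2*(r + 2)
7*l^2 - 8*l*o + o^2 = (-7*l + o)*(-l + o)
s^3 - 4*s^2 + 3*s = s*(s - 3)*(s - 1)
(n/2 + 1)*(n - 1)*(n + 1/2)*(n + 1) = n^4/2 + 5*n^3/4 - 5*n/4 - 1/2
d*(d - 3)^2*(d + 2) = d^4 - 4*d^3 - 3*d^2 + 18*d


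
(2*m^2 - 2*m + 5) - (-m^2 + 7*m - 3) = 3*m^2 - 9*m + 8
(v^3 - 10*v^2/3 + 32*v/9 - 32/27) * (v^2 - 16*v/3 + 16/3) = v^5 - 26*v^4/3 + 80*v^3/3 - 1024*v^2/27 + 2048*v/81 - 512/81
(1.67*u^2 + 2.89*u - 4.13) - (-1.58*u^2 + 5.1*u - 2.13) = 3.25*u^2 - 2.21*u - 2.0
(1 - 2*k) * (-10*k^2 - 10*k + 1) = 20*k^3 + 10*k^2 - 12*k + 1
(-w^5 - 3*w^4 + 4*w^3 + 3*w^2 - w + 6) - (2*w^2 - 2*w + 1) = -w^5 - 3*w^4 + 4*w^3 + w^2 + w + 5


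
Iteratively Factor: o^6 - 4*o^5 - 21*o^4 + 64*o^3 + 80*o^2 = (o + 1)*(o^5 - 5*o^4 - 16*o^3 + 80*o^2) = o*(o + 1)*(o^4 - 5*o^3 - 16*o^2 + 80*o) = o*(o - 5)*(o + 1)*(o^3 - 16*o) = o*(o - 5)*(o + 1)*(o + 4)*(o^2 - 4*o) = o^2*(o - 5)*(o + 1)*(o + 4)*(o - 4)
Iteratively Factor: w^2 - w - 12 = (w - 4)*(w + 3)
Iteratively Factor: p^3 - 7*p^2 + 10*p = (p - 5)*(p^2 - 2*p) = p*(p - 5)*(p - 2)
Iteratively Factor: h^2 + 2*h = (h)*(h + 2)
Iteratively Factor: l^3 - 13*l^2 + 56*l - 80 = (l - 4)*(l^2 - 9*l + 20) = (l - 5)*(l - 4)*(l - 4)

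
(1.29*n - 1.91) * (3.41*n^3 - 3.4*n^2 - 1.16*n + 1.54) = 4.3989*n^4 - 10.8991*n^3 + 4.9976*n^2 + 4.2022*n - 2.9414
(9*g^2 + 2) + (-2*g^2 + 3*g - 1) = 7*g^2 + 3*g + 1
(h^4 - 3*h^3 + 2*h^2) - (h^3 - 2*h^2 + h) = h^4 - 4*h^3 + 4*h^2 - h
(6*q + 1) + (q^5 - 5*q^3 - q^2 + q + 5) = q^5 - 5*q^3 - q^2 + 7*q + 6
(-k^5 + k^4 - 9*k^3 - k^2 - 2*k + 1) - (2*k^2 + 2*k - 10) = -k^5 + k^4 - 9*k^3 - 3*k^2 - 4*k + 11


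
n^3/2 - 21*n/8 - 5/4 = (n/2 + 1)*(n - 5/2)*(n + 1/2)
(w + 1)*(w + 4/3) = w^2 + 7*w/3 + 4/3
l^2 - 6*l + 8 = (l - 4)*(l - 2)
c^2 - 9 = (c - 3)*(c + 3)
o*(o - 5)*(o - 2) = o^3 - 7*o^2 + 10*o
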